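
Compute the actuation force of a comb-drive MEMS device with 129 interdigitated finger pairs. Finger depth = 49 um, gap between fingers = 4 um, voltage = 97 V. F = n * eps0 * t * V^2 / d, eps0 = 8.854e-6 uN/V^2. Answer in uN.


Step 1: Parameters: n=129, eps0=8.854e-6 uN/V^2, t=49 um, V=97 V, d=4 um
Step 2: V^2 = 9409
Step 3: F = 129 * 8.854e-6 * 49 * 9409 / 4
F = 131.646 uN


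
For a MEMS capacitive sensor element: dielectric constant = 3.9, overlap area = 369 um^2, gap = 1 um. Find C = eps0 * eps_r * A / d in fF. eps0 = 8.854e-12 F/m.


Step 1: Convert area to m^2: A = 369e-12 m^2
Step 2: Convert gap to m: d = 1e-6 m
Step 3: C = eps0 * eps_r * A / d
C = 8.854e-12 * 3.9 * 369e-12 / 1e-6
Step 4: Convert to fF (multiply by 1e15).
C = 12.74 fF


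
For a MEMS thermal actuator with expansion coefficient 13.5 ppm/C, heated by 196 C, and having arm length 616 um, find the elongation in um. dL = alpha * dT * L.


Step 1: Convert CTE: alpha = 13.5 ppm/C = 13.5e-6 /C
Step 2: dL = 13.5e-6 * 196 * 616
dL = 1.6299 um


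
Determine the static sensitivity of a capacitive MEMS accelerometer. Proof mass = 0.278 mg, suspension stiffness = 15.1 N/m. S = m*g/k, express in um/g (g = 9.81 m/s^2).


Step 1: Convert mass: m = 0.278 mg = 2.78e-07 kg
Step 2: S = m * g / k = 2.78e-07 * 9.81 / 15.1
Step 3: S = 1.81e-07 m/g
Step 4: Convert to um/g: S = 0.181 um/g


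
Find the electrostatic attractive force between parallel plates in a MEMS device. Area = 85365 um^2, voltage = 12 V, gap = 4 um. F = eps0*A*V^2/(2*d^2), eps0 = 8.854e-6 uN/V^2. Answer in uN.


Step 1: Identify parameters.
eps0 = 8.854e-6 uN/V^2, A = 85365 um^2, V = 12 V, d = 4 um
Step 2: Compute V^2 = 12^2 = 144
Step 3: Compute d^2 = 4^2 = 16
Step 4: F = 0.5 * 8.854e-6 * 85365 * 144 / 16
F = 3.401 uN


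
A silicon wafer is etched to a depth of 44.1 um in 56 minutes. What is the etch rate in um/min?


Step 1: Etch rate = depth / time
Step 2: rate = 44.1 / 56
rate = 0.788 um/min


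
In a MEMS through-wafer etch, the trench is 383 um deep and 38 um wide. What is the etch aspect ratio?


Step 1: AR = depth / width
Step 2: AR = 383 / 38
AR = 10.1


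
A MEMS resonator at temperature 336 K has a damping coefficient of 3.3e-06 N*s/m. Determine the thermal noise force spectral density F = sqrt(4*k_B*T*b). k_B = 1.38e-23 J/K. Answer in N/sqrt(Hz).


Step 1: Compute 4 * k_B * T * b
= 4 * 1.38e-23 * 336 * 3.3e-06
= 6.1206e-26 N^2/Hz
Step 2: F_noise = sqrt(6.1206e-26)
F_noise = 2.47e-13 N/sqrt(Hz)


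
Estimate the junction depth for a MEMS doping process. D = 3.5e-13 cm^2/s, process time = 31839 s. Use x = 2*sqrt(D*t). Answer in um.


Step 1: Compute D*t = 3.5e-13 * 31839 = 1.114365e-08 cm^2
Step 2: sqrt(D*t) = 1.05563e-04 cm
Step 3: x = 2 * 1.05563e-04 cm = 2.11126e-04 cm
Step 4: Convert to um (1 cm = 1e4 um): x = 2.111 um


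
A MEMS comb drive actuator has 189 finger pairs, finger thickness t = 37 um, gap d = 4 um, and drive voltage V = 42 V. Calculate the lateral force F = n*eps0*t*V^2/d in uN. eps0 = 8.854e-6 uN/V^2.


Step 1: Parameters: n=189, eps0=8.854e-6 uN/V^2, t=37 um, V=42 V, d=4 um
Step 2: V^2 = 1764
Step 3: F = 189 * 8.854e-6 * 37 * 1764 / 4
F = 27.305 uN


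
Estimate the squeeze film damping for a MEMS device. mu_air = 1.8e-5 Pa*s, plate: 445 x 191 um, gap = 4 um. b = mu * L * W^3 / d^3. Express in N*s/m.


Step 1: Convert to SI.
L = 445e-6 m, W = 191e-6 m, d = 4e-6 m
Step 2: W^3 = (191e-6)^3 = 6.97e-12 m^3
Step 3: d^3 = (4e-6)^3 = 6.40e-17 m^3
Step 4: b = 1.8e-5 * 445e-6 * 6.97e-12 / 6.40e-17
b = 8.72e-04 N*s/m


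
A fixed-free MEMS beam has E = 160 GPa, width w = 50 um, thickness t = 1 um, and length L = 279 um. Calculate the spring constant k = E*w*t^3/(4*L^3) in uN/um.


Step 1: Convert E to consistent units (1 GPa = 1000 uN/um^2).
E = 160 GPa = 160000 uN/um^2
Step 2: Compute t^3 = 1^3 = 1
Step 3: Compute L^3 = 279^3 = 21717639
Step 4: k = 160000 * 50 * 1 / (4 * 21717639)
k = 0.0921 uN/um


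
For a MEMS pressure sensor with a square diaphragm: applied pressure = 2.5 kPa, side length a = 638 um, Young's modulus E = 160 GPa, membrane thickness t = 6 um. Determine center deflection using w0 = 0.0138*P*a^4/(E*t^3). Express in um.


Step 1: Convert pressure to compatible units (E is in GPa, so P in GPa).
P = 2.5 kPa = 2.5e-6 GPa
Step 2: Compute numerator: 0.0138 * P * a^4.
a^4 = 638^4 = 165684817936
numerator = 0.0138 * 2.5e-6 * 165684817936 = 5.71613e+03
Step 3: Compute denominator: E * t^3 = 160 * 6^3 = 34560
Step 4: w0 = numerator / denominator = 5.71613e+03 / 34560 = 0.1654 um


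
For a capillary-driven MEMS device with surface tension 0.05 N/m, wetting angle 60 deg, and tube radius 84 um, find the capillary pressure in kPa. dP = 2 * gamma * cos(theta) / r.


Step 1: cos(60 deg) = 0.5
Step 2: Convert r to m: r = 84e-6 m
Step 3: dP = 2 * 0.05 * 0.5 / 84e-6 = 595.2 Pa
Step 4: Convert Pa to kPa (divide by 1000).
dP = 0.6 kPa


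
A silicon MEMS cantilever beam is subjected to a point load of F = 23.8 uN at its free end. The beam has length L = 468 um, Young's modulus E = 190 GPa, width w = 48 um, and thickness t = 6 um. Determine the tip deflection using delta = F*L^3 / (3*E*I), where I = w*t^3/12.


Step 1: Calculate the second moment of area.
I = w * t^3 / 12 = 48 * 6^3 / 12 = 864.0 um^4
Step 2: Convert E to consistent units (1 GPa = 1000 uN/um^2).
E = 190 GPa = 190000 uN/um^2
Step 3: Calculate tip deflection.
delta = F * L^3 / (3 * E * I)
delta = 23.8 * 468^3 / (3 * 190000 * 864.0)
delta = 4.9537 um


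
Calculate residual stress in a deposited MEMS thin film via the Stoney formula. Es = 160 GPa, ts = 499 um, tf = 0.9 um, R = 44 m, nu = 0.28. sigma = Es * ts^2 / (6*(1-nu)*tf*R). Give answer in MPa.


Step 1: Compute numerator: Es * ts^2 = 160 * 499^2 = 39840160 (GPa*um^2)
Step 2: Compute denominator (R in um): 6*(1-nu)*tf*R = 6*0.72*0.9*44e6 = 171072000.0 (um^2)
Step 3: sigma (GPa) = 39840160 / 171072000.0 = 2.32885e-01 GPa
Step 4: Convert to MPa (x1000): sigma = 232.9 MPa


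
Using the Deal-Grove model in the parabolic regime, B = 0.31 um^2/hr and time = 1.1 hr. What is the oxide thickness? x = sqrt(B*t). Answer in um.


Step 1: Compute B*t = 0.31 * 1.1 = 0.341
Step 2: x = sqrt(0.341)
x = 0.584 um


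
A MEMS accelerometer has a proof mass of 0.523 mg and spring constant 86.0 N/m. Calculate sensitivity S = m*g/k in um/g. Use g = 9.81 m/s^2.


Step 1: Convert mass: m = 0.523 mg = 5.23e-07 kg
Step 2: S = m * g / k = 5.23e-07 * 9.81 / 86.0
Step 3: S = 5.97e-08 m/g
Step 4: Convert to um/g: S = 0.06 um/g


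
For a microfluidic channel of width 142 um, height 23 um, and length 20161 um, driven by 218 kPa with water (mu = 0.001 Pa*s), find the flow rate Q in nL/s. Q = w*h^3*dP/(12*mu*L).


Step 1: Convert all dimensions to SI (meters).
w = 142e-6 m, h = 23e-6 m, L = 20161e-6 m, dP = 218e3 Pa
Step 2: Q = w * h^3 * dP / (12 * mu * L)
Q = 142e-6 * (23e-6)^3 * 218e3 / (12 * 0.001 * 20161e-6) = 1.55680791e-09 m^3/s
Step 3: Convert Q from m^3/s to nL/s (1 m^3 = 1e12 nL, so multiply by 1e12).
Q = 1556.808 nL/s


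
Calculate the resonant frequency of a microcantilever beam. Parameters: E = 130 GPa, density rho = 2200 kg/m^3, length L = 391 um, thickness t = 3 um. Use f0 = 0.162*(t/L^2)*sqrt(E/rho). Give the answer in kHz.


Step 1: Convert units to SI.
t_SI = 3e-6 m, L_SI = 391e-6 m
Step 2: Calculate sqrt(E/rho).
sqrt(130e9 / 2200) = 7687.06 m/s
Step 3: Compute f0.
f0 = 0.162 * 3e-6 / (391e-6)^2 * 7687.06 = 24436.7 Hz = 24.44 kHz


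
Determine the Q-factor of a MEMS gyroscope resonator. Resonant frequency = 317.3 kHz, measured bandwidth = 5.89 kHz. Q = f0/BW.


Step 1: Q = f0 / bandwidth
Step 2: Q = 317.3 / 5.89
Q = 53.9


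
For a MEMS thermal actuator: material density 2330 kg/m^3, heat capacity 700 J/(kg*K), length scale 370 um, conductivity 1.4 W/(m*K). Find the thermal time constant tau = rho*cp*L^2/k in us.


Step 1: Convert L to m: L = 370e-6 m
Step 2: L^2 = (370e-6)^2 = 1.369e-07 m^2
Step 3: tau = 2330 * 700 * 1.369e-07 / 1.4 = 1.594885e-01 s
Step 4: Convert to microseconds (multiply by 1e6).
tau = 159488.5 us


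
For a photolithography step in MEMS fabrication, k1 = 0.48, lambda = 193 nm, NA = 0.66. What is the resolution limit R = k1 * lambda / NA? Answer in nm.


Step 1: Identify values: k1 = 0.48, lambda = 193 nm, NA = 0.66
Step 2: R = k1 * lambda / NA
R = 0.48 * 193 / 0.66
R = 140.4 nm


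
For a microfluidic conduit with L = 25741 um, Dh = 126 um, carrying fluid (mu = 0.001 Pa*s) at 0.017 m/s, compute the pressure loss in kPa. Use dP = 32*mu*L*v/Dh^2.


Step 1: Convert to SI: L = 25741e-6 m, Dh = 126e-6 m
Step 2: dP = 32 * 0.001 * 25741e-6 * 0.017 / (126e-6)^2
Step 3: dP = 882.03 Pa
Step 4: Convert to kPa: dP = 0.88 kPa


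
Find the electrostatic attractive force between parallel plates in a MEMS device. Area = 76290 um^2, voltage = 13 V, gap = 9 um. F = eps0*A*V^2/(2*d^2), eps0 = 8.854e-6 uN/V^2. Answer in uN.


Step 1: Identify parameters.
eps0 = 8.854e-6 uN/V^2, A = 76290 um^2, V = 13 V, d = 9 um
Step 2: Compute V^2 = 13^2 = 169
Step 3: Compute d^2 = 9^2 = 81
Step 4: F = 0.5 * 8.854e-6 * 76290 * 169 / 81
F = 0.705 uN


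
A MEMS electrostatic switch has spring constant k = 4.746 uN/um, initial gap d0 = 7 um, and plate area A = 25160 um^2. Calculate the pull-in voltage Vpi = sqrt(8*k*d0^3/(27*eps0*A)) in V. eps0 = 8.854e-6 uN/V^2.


Step 1: Compute numerator: 8 * k * d0^3 = 8 * 4.746 * 7^3 = 13023.024
Step 2: Compute denominator: 27 * eps0 * A = 27 * 8.854e-6 * 25160 = 6.014699
Step 3: Vpi = sqrt(13023.024 / 6.014699)
Vpi = 46.53 V


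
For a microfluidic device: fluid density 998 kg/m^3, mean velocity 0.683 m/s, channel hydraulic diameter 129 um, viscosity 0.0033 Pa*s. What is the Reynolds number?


Step 1: Convert Dh to meters: Dh = 129e-6 m
Step 2: Re = rho * v * Dh / mu
Re = 998 * 0.683 * 129e-6 / 0.0033
Re = 26.646


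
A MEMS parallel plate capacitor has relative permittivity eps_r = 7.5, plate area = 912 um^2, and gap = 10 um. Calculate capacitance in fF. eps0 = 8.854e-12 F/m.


Step 1: Convert area to m^2: A = 912e-12 m^2
Step 2: Convert gap to m: d = 10e-6 m
Step 3: C = eps0 * eps_r * A / d
C = 8.854e-12 * 7.5 * 912e-12 / 10e-6
Step 4: Convert to fF (multiply by 1e15).
C = 6.06 fF


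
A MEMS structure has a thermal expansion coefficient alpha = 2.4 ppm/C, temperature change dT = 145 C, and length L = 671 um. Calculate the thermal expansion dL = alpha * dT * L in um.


Step 1: Convert CTE: alpha = 2.4 ppm/C = 2.4e-6 /C
Step 2: dL = 2.4e-6 * 145 * 671
dL = 0.2335 um


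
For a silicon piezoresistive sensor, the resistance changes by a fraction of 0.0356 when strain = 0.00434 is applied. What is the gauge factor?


Step 1: Identify values.
dR/R = 0.0356, strain = 0.00434
Step 2: GF = (dR/R) / strain = 0.0356 / 0.00434
GF = 8.2


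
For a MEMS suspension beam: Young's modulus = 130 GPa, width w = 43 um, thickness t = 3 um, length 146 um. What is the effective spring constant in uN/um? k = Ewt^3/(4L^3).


Step 1: Convert E to consistent units (1 GPa = 1000 uN/um^2).
E = 130 GPa = 130000 uN/um^2
Step 2: Compute t^3 = 3^3 = 27
Step 3: Compute L^3 = 146^3 = 3112136
Step 4: k = 130000 * 43 * 27 / (4 * 3112136)
k = 12.1243 uN/um


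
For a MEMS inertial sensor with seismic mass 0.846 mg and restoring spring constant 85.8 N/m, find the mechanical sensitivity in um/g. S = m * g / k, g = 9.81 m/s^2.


Step 1: Convert mass: m = 0.846 mg = 8.46e-07 kg
Step 2: S = m * g / k = 8.46e-07 * 9.81 / 85.8
Step 3: S = 9.67e-08 m/g
Step 4: Convert to um/g: S = 0.097 um/g


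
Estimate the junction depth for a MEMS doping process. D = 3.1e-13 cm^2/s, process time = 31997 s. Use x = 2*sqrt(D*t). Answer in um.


Step 1: Compute D*t = 3.1e-13 * 31997 = 9.91907e-09 cm^2
Step 2: sqrt(D*t) = 9.95945e-05 cm
Step 3: x = 2 * 9.95945e-05 cm = 1.99189e-04 cm
Step 4: Convert to um (1 cm = 1e4 um): x = 1.992 um


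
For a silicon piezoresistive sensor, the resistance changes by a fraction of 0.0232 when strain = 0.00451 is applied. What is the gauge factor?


Step 1: Identify values.
dR/R = 0.0232, strain = 0.00451
Step 2: GF = (dR/R) / strain = 0.0232 / 0.00451
GF = 5.1


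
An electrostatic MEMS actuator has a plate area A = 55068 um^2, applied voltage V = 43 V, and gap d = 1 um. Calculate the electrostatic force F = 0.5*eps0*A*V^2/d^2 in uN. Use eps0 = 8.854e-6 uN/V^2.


Step 1: Identify parameters.
eps0 = 8.854e-6 uN/V^2, A = 55068 um^2, V = 43 V, d = 1 um
Step 2: Compute V^2 = 43^2 = 1849
Step 3: Compute d^2 = 1^2 = 1
Step 4: F = 0.5 * 8.854e-6 * 55068 * 1849 / 1
F = 450.76 uN


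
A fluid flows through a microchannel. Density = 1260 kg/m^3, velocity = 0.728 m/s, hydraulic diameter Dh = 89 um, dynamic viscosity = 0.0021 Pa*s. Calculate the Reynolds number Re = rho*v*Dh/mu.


Step 1: Convert Dh to meters: Dh = 89e-6 m
Step 2: Re = rho * v * Dh / mu
Re = 1260 * 0.728 * 89e-6 / 0.0021
Re = 38.875


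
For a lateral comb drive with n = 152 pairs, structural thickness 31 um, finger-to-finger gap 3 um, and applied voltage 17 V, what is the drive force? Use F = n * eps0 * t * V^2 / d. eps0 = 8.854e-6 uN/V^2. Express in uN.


Step 1: Parameters: n=152, eps0=8.854e-6 uN/V^2, t=31 um, V=17 V, d=3 um
Step 2: V^2 = 289
Step 3: F = 152 * 8.854e-6 * 31 * 289 / 3
F = 4.019 uN


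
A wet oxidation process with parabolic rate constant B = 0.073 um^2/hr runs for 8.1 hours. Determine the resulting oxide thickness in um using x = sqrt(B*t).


Step 1: Compute B*t = 0.073 * 8.1 = 0.5913
Step 2: x = sqrt(0.5913)
x = 0.769 um


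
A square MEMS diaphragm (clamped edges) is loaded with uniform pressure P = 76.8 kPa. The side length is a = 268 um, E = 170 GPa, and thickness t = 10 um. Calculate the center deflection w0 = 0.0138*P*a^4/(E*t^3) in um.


Step 1: Convert pressure to compatible units (E is in GPa, so P in GPa).
P = 76.8 kPa = 76.8e-6 GPa
Step 2: Compute numerator: 0.0138 * P * a^4.
a^4 = 268^4 = 5158686976
numerator = 0.0138 * 76.8e-6 * 5158686976 = 5.4674e+03
Step 3: Compute denominator: E * t^3 = 170 * 10^3 = 170000
Step 4: w0 = numerator / denominator = 5.4674e+03 / 170000 = 0.0322 um


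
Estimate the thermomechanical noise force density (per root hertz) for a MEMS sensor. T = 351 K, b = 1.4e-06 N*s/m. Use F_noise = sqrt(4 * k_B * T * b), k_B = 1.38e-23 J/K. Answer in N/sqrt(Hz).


Step 1: Compute 4 * k_B * T * b
= 4 * 1.38e-23 * 351 * 1.4e-06
= 2.7125e-26 N^2/Hz
Step 2: F_noise = sqrt(2.7125e-26)
F_noise = 1.65e-13 N/sqrt(Hz)


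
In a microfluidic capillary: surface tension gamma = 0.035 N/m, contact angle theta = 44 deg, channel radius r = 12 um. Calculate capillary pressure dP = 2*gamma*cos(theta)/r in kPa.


Step 1: cos(44 deg) = 0.7193
Step 2: Convert r to m: r = 12e-6 m
Step 3: dP = 2 * 0.035 * 0.7193 / 12e-6 = 4195.9 Pa
Step 4: Convert Pa to kPa (divide by 1000).
dP = 4.2 kPa


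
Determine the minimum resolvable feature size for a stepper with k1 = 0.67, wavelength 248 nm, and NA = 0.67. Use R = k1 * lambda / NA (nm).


Step 1: Identify values: k1 = 0.67, lambda = 248 nm, NA = 0.67
Step 2: R = k1 * lambda / NA
R = 0.67 * 248 / 0.67
R = 248.0 nm


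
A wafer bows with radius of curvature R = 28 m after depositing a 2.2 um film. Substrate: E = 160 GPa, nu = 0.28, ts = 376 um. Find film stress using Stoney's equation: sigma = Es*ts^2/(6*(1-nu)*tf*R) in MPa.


Step 1: Compute numerator: Es * ts^2 = 160 * 376^2 = 22620160 (GPa*um^2)
Step 2: Compute denominator (R in um): 6*(1-nu)*tf*R = 6*0.72*2.2*28e6 = 266112000.0 (um^2)
Step 3: sigma (GPa) = 22620160 / 266112000.0 = 8.5002e-02 GPa
Step 4: Convert to MPa (x1000): sigma = 85.0 MPa


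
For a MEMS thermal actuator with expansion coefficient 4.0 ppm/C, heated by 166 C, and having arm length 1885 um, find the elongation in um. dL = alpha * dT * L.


Step 1: Convert CTE: alpha = 4.0 ppm/C = 4.0e-6 /C
Step 2: dL = 4.0e-6 * 166 * 1885
dL = 1.2516 um


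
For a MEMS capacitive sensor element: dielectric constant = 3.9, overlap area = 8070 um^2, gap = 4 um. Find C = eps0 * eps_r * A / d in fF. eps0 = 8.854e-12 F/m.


Step 1: Convert area to m^2: A = 8070e-12 m^2
Step 2: Convert gap to m: d = 4e-6 m
Step 3: C = eps0 * eps_r * A / d
C = 8.854e-12 * 3.9 * 8070e-12 / 4e-6
Step 4: Convert to fF (multiply by 1e15).
C = 69.67 fF


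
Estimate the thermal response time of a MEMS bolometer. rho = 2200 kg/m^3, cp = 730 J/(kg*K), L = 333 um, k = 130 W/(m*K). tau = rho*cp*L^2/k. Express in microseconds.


Step 1: Convert L to m: L = 333e-6 m
Step 2: L^2 = (333e-6)^2 = 1.10889e-07 m^2
Step 3: tau = 2200 * 730 * 1.10889e-07 / 130 = 1.36990565e-03 s
Step 4: Convert to microseconds (multiply by 1e6).
tau = 1369.906 us


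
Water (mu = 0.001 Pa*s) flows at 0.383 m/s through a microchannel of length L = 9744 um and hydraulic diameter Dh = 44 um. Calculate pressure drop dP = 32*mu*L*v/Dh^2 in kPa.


Step 1: Convert to SI: L = 9744e-6 m, Dh = 44e-6 m
Step 2: dP = 32 * 0.001 * 9744e-6 * 0.383 / (44e-6)^2
Step 3: dP = 61685.16 Pa
Step 4: Convert to kPa: dP = 61.69 kPa


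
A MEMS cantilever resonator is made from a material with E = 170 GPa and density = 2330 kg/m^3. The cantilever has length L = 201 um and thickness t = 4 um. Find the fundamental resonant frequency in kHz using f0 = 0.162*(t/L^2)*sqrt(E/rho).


Step 1: Convert units to SI.
t_SI = 4e-6 m, L_SI = 201e-6 m
Step 2: Calculate sqrt(E/rho).
sqrt(170e9 / 2330) = 8541.74 m/s
Step 3: Compute f0.
f0 = 0.162 * 4e-6 / (201e-6)^2 * 8541.74 = 137002.7 Hz = 137.0 kHz


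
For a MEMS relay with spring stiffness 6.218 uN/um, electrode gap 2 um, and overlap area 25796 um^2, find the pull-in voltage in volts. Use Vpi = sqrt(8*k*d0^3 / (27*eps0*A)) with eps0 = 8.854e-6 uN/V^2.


Step 1: Compute numerator: 8 * k * d0^3 = 8 * 6.218 * 2^3 = 397.952
Step 2: Compute denominator: 27 * eps0 * A = 27 * 8.854e-6 * 25796 = 6.16674
Step 3: Vpi = sqrt(397.952 / 6.16674)
Vpi = 8.03 V


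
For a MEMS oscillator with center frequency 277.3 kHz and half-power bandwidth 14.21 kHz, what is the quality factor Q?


Step 1: Q = f0 / bandwidth
Step 2: Q = 277.3 / 14.21
Q = 19.5


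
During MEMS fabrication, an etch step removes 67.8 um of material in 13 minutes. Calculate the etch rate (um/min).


Step 1: Etch rate = depth / time
Step 2: rate = 67.8 / 13
rate = 5.215 um/min


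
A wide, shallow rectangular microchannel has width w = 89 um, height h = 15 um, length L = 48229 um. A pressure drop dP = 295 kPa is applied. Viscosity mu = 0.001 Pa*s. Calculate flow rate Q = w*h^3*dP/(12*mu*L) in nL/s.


Step 1: Convert all dimensions to SI (meters).
w = 89e-6 m, h = 15e-6 m, L = 48229e-6 m, dP = 295e3 Pa
Step 2: Q = w * h^3 * dP / (12 * mu * L)
Q = 89e-6 * (15e-6)^3 * 295e3 / (12 * 0.001 * 48229e-6) = 1.5310744e-10 m^3/s
Step 3: Convert Q from m^3/s to nL/s (1 m^3 = 1e12 nL, so multiply by 1e12).
Q = 153.107 nL/s


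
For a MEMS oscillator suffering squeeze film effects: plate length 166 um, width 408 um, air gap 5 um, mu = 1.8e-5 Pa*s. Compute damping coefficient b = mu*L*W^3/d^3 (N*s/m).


Step 1: Convert to SI.
L = 166e-6 m, W = 408e-6 m, d = 5e-6 m
Step 2: W^3 = (408e-6)^3 = 6.79e-11 m^3
Step 3: d^3 = (5e-6)^3 = 1.25e-16 m^3
Step 4: b = 1.8e-5 * 166e-6 * 6.79e-11 / 1.25e-16
b = 1.62e-03 N*s/m


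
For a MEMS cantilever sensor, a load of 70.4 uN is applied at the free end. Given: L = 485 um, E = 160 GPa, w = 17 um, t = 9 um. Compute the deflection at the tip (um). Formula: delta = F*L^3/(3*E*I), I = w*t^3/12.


Step 1: Calculate the second moment of area.
I = w * t^3 / 12 = 17 * 9^3 / 12 = 1032.75 um^4
Step 2: Convert E to consistent units (1 GPa = 1000 uN/um^2).
E = 160 GPa = 160000 uN/um^2
Step 3: Calculate tip deflection.
delta = F * L^3 / (3 * E * I)
delta = 70.4 * 485^3 / (3 * 160000 * 1032.75)
delta = 16.2017 um


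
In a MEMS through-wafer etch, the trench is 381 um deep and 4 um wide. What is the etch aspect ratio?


Step 1: AR = depth / width
Step 2: AR = 381 / 4
AR = 95.3


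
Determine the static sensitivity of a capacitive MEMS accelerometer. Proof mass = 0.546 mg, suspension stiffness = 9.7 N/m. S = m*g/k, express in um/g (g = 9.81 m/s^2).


Step 1: Convert mass: m = 0.546 mg = 5.46e-07 kg
Step 2: S = m * g / k = 5.46e-07 * 9.81 / 9.7
Step 3: S = 5.52e-07 m/g
Step 4: Convert to um/g: S = 0.552 um/g


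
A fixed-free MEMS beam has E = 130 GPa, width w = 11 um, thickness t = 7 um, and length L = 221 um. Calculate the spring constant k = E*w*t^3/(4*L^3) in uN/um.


Step 1: Convert E to consistent units (1 GPa = 1000 uN/um^2).
E = 130 GPa = 130000 uN/um^2
Step 2: Compute t^3 = 7^3 = 343
Step 3: Compute L^3 = 221^3 = 10793861
Step 4: k = 130000 * 11 * 343 / (4 * 10793861)
k = 11.3604 uN/um


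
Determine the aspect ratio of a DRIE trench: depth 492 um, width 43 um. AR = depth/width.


Step 1: AR = depth / width
Step 2: AR = 492 / 43
AR = 11.4


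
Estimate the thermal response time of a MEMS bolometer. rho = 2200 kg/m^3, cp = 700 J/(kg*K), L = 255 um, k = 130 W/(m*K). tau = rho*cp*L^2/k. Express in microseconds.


Step 1: Convert L to m: L = 255e-6 m
Step 2: L^2 = (255e-6)^2 = 6.5025e-08 m^2
Step 3: tau = 2200 * 700 * 6.5025e-08 / 130 = 7.7029615e-04 s
Step 4: Convert to microseconds (multiply by 1e6).
tau = 770.296 us


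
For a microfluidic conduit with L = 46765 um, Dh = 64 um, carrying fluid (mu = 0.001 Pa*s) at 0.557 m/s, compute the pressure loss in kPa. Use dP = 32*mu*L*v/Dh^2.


Step 1: Convert to SI: L = 46765e-6 m, Dh = 64e-6 m
Step 2: dP = 32 * 0.001 * 46765e-6 * 0.557 / (64e-6)^2
Step 3: dP = 203500.82 Pa
Step 4: Convert to kPa: dP = 203.5 kPa


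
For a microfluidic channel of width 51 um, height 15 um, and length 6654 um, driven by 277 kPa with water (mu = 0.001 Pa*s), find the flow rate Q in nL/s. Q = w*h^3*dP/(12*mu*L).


Step 1: Convert all dimensions to SI (meters).
w = 51e-6 m, h = 15e-6 m, L = 6654e-6 m, dP = 277e3 Pa
Step 2: Q = w * h^3 * dP / (12 * mu * L)
Q = 51e-6 * (15e-6)^3 * 277e3 / (12 * 0.001 * 6654e-6) = 5.9711734e-10 m^3/s
Step 3: Convert Q from m^3/s to nL/s (1 m^3 = 1e12 nL, so multiply by 1e12).
Q = 597.117 nL/s


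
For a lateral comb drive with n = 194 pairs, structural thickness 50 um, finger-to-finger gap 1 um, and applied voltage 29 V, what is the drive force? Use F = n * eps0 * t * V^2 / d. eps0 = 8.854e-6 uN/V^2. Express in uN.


Step 1: Parameters: n=194, eps0=8.854e-6 uN/V^2, t=50 um, V=29 V, d=1 um
Step 2: V^2 = 841
Step 3: F = 194 * 8.854e-6 * 50 * 841 / 1
F = 72.228 uN


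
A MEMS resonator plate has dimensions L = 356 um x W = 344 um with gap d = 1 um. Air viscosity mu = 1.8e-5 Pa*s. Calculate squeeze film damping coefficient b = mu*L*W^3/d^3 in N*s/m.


Step 1: Convert to SI.
L = 356e-6 m, W = 344e-6 m, d = 1e-6 m
Step 2: W^3 = (344e-6)^3 = 4.07e-11 m^3
Step 3: d^3 = (1e-6)^3 = 1.00e-18 m^3
Step 4: b = 1.8e-5 * 356e-6 * 4.07e-11 / 1.00e-18
b = 2.61e-01 N*s/m


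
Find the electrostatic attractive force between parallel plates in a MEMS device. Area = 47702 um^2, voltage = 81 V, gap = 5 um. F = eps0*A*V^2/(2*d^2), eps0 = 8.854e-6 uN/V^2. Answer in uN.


Step 1: Identify parameters.
eps0 = 8.854e-6 uN/V^2, A = 47702 um^2, V = 81 V, d = 5 um
Step 2: Compute V^2 = 81^2 = 6561
Step 3: Compute d^2 = 5^2 = 25
Step 4: F = 0.5 * 8.854e-6 * 47702 * 6561 / 25
F = 55.421 uN


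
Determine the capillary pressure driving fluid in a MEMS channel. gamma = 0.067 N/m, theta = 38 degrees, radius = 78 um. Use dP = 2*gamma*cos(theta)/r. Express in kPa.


Step 1: cos(38 deg) = 0.788
Step 2: Convert r to m: r = 78e-6 m
Step 3: dP = 2 * 0.067 * 0.788 / 78e-6 = 1353.7 Pa
Step 4: Convert Pa to kPa (divide by 1000).
dP = 1.35 kPa


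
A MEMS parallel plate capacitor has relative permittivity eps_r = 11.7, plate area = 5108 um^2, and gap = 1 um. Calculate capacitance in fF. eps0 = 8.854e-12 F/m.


Step 1: Convert area to m^2: A = 5108e-12 m^2
Step 2: Convert gap to m: d = 1e-6 m
Step 3: C = eps0 * eps_r * A / d
C = 8.854e-12 * 11.7 * 5108e-12 / 1e-6
Step 4: Convert to fF (multiply by 1e15).
C = 529.15 fF


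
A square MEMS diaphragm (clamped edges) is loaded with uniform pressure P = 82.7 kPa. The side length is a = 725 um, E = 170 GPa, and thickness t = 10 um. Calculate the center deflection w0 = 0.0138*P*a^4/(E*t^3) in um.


Step 1: Convert pressure to compatible units (E is in GPa, so P in GPa).
P = 82.7 kPa = 82.7e-6 GPa
Step 2: Compute numerator: 0.0138 * P * a^4.
a^4 = 725^4 = 276281640625
numerator = 0.0138 * 82.7e-6 * 276281640625 = 3.153092e+05
Step 3: Compute denominator: E * t^3 = 170 * 10^3 = 170000
Step 4: w0 = numerator / denominator = 3.153092e+05 / 170000 = 1.8548 um


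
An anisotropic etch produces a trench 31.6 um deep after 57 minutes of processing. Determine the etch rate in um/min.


Step 1: Etch rate = depth / time
Step 2: rate = 31.6 / 57
rate = 0.554 um/min


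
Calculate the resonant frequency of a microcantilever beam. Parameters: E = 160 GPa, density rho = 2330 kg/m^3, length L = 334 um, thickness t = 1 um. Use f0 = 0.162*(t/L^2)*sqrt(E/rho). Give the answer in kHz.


Step 1: Convert units to SI.
t_SI = 1e-6 m, L_SI = 334e-6 m
Step 2: Calculate sqrt(E/rho).
sqrt(160e9 / 2330) = 8286.71 m/s
Step 3: Compute f0.
f0 = 0.162 * 1e-6 / (334e-6)^2 * 8286.71 = 12033.8 Hz = 12.03 kHz


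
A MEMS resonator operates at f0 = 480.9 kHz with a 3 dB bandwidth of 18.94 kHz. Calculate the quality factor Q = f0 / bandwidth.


Step 1: Q = f0 / bandwidth
Step 2: Q = 480.9 / 18.94
Q = 25.4


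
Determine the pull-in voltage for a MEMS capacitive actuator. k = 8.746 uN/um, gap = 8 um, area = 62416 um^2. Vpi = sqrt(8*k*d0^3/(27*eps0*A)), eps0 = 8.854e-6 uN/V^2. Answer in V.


Step 1: Compute numerator: 8 * k * d0^3 = 8 * 8.746 * 8^3 = 35823.616
Step 2: Compute denominator: 27 * eps0 * A = 27 * 8.854e-6 * 62416 = 14.921044
Step 3: Vpi = sqrt(35823.616 / 14.921044)
Vpi = 49.0 V


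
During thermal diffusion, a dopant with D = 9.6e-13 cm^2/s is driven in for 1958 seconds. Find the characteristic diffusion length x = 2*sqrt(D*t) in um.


Step 1: Compute D*t = 9.6e-13 * 1958 = 1.87968e-09 cm^2
Step 2: sqrt(D*t) = 4.3355e-05 cm
Step 3: x = 2 * 4.3355e-05 cm = 8.671e-05 cm
Step 4: Convert to um (1 cm = 1e4 um): x = 0.867 um


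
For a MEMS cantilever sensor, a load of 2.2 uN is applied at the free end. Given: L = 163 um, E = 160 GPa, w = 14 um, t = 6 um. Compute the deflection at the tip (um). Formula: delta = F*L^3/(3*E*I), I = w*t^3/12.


Step 1: Calculate the second moment of area.
I = w * t^3 / 12 = 14 * 6^3 / 12 = 252.0 um^4
Step 2: Convert E to consistent units (1 GPa = 1000 uN/um^2).
E = 160 GPa = 160000 uN/um^2
Step 3: Calculate tip deflection.
delta = F * L^3 / (3 * E * I)
delta = 2.2 * 163^3 / (3 * 160000 * 252.0)
delta = 0.0788 um


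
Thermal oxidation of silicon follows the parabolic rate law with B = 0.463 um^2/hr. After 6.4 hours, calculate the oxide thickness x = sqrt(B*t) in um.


Step 1: Compute B*t = 0.463 * 6.4 = 2.9632
Step 2: x = sqrt(2.9632)
x = 1.721 um


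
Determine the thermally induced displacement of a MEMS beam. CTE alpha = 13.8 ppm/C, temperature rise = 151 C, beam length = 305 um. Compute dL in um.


Step 1: Convert CTE: alpha = 13.8 ppm/C = 13.8e-6 /C
Step 2: dL = 13.8e-6 * 151 * 305
dL = 0.6356 um


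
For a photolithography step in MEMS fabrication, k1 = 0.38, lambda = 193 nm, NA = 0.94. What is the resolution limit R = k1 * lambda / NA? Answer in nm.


Step 1: Identify values: k1 = 0.38, lambda = 193 nm, NA = 0.94
Step 2: R = k1 * lambda / NA
R = 0.38 * 193 / 0.94
R = 78.0 nm


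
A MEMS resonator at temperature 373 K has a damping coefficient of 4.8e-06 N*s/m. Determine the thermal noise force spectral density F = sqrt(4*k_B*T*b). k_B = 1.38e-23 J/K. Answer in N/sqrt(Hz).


Step 1: Compute 4 * k_B * T * b
= 4 * 1.38e-23 * 373 * 4.8e-06
= 9.8830e-26 N^2/Hz
Step 2: F_noise = sqrt(9.8830e-26)
F_noise = 3.14e-13 N/sqrt(Hz)


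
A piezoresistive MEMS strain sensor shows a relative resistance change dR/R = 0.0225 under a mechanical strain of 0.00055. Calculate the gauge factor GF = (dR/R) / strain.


Step 1: Identify values.
dR/R = 0.0225, strain = 0.00055
Step 2: GF = (dR/R) / strain = 0.0225 / 0.00055
GF = 40.9


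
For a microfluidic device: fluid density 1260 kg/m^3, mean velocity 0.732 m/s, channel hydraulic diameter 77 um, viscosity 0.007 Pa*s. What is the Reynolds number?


Step 1: Convert Dh to meters: Dh = 77e-6 m
Step 2: Re = rho * v * Dh / mu
Re = 1260 * 0.732 * 77e-6 / 0.007
Re = 10.146


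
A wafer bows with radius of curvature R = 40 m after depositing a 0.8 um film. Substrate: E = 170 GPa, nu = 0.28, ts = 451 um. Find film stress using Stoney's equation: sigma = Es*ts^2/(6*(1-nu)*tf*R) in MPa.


Step 1: Compute numerator: Es * ts^2 = 170 * 451^2 = 34578170 (GPa*um^2)
Step 2: Compute denominator (R in um): 6*(1-nu)*tf*R = 6*0.72*0.8*40e6 = 138240000.0 (um^2)
Step 3: sigma (GPa) = 34578170 / 138240000.0 = 2.50131e-01 GPa
Step 4: Convert to MPa (x1000): sigma = 250.1 MPa


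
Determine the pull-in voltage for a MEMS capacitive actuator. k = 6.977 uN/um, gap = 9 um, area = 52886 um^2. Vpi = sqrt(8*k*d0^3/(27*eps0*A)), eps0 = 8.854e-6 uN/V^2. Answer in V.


Step 1: Compute numerator: 8 * k * d0^3 = 8 * 6.977 * 9^3 = 40689.864
Step 2: Compute denominator: 27 * eps0 * A = 27 * 8.854e-6 * 52886 = 12.642821
Step 3: Vpi = sqrt(40689.864 / 12.642821)
Vpi = 56.73 V


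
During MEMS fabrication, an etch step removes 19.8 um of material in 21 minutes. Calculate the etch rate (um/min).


Step 1: Etch rate = depth / time
Step 2: rate = 19.8 / 21
rate = 0.943 um/min


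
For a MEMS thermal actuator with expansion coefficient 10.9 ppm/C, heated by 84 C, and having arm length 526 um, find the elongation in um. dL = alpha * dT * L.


Step 1: Convert CTE: alpha = 10.9 ppm/C = 10.9e-6 /C
Step 2: dL = 10.9e-6 * 84 * 526
dL = 0.4816 um


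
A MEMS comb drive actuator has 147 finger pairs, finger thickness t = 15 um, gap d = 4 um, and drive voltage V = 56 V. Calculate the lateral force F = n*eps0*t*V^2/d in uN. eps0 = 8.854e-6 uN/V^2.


Step 1: Parameters: n=147, eps0=8.854e-6 uN/V^2, t=15 um, V=56 V, d=4 um
Step 2: V^2 = 3136
Step 3: F = 147 * 8.854e-6 * 15 * 3136 / 4
F = 15.306 uN


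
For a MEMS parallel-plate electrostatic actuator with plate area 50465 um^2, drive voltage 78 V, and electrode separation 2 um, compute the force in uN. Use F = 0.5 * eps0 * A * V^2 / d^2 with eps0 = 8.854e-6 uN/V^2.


Step 1: Identify parameters.
eps0 = 8.854e-6 uN/V^2, A = 50465 um^2, V = 78 V, d = 2 um
Step 2: Compute V^2 = 78^2 = 6084
Step 3: Compute d^2 = 2^2 = 4
Step 4: F = 0.5 * 8.854e-6 * 50465 * 6084 / 4
F = 339.804 uN


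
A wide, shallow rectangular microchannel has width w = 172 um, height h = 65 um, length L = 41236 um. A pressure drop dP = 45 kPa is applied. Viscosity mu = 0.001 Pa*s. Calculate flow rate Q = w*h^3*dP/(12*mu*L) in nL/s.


Step 1: Convert all dimensions to SI (meters).
w = 172e-6 m, h = 65e-6 m, L = 41236e-6 m, dP = 45e3 Pa
Step 2: Q = w * h^3 * dP / (12 * mu * L)
Q = 172e-6 * (65e-6)^3 * 45e3 / (12 * 0.001 * 41236e-6) = 4.29559426e-09 m^3/s
Step 3: Convert Q from m^3/s to nL/s (1 m^3 = 1e12 nL, so multiply by 1e12).
Q = 4295.594 nL/s


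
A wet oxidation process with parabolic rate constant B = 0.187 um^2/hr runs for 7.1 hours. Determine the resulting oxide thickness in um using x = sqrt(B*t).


Step 1: Compute B*t = 0.187 * 7.1 = 1.3277
Step 2: x = sqrt(1.3277)
x = 1.152 um


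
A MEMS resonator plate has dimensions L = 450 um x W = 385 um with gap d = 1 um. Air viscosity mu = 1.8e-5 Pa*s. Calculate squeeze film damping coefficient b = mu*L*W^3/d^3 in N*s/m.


Step 1: Convert to SI.
L = 450e-6 m, W = 385e-6 m, d = 1e-6 m
Step 2: W^3 = (385e-6)^3 = 5.71e-11 m^3
Step 3: d^3 = (1e-6)^3 = 1.00e-18 m^3
Step 4: b = 1.8e-5 * 450e-6 * 5.71e-11 / 1.00e-18
b = 4.62e-01 N*s/m


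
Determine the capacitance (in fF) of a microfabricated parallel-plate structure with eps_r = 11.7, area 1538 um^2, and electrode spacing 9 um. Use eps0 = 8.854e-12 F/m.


Step 1: Convert area to m^2: A = 1538e-12 m^2
Step 2: Convert gap to m: d = 9e-6 m
Step 3: C = eps0 * eps_r * A / d
C = 8.854e-12 * 11.7 * 1538e-12 / 9e-6
Step 4: Convert to fF (multiply by 1e15).
C = 17.7 fF


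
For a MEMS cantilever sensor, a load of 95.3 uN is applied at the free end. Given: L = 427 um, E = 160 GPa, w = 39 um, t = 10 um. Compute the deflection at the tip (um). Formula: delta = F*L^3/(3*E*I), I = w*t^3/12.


Step 1: Calculate the second moment of area.
I = w * t^3 / 12 = 39 * 10^3 / 12 = 3250.0 um^4
Step 2: Convert E to consistent units (1 GPa = 1000 uN/um^2).
E = 160 GPa = 160000 uN/um^2
Step 3: Calculate tip deflection.
delta = F * L^3 / (3 * E * I)
delta = 95.3 * 427^3 / (3 * 160000 * 3250.0)
delta = 4.7561 um


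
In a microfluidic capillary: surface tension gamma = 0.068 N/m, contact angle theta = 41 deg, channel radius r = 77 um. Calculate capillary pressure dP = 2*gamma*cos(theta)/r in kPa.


Step 1: cos(41 deg) = 0.7547
Step 2: Convert r to m: r = 77e-6 m
Step 3: dP = 2 * 0.068 * 0.7547 / 77e-6 = 1333.0 Pa
Step 4: Convert Pa to kPa (divide by 1000).
dP = 1.33 kPa


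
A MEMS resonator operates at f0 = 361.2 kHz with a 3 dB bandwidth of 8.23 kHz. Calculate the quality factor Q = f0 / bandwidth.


Step 1: Q = f0 / bandwidth
Step 2: Q = 361.2 / 8.23
Q = 43.9


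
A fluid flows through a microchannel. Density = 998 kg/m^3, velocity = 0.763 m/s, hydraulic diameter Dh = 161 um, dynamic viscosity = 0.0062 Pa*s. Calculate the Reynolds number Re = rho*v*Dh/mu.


Step 1: Convert Dh to meters: Dh = 161e-6 m
Step 2: Re = rho * v * Dh / mu
Re = 998 * 0.763 * 161e-6 / 0.0062
Re = 19.774


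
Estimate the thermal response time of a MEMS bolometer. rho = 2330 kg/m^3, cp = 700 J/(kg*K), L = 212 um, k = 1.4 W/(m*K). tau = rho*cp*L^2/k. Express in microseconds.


Step 1: Convert L to m: L = 212e-6 m
Step 2: L^2 = (212e-6)^2 = 4.4944e-08 m^2
Step 3: tau = 2330 * 700 * 4.4944e-08 / 1.4 = 5.235976e-02 s
Step 4: Convert to microseconds (multiply by 1e6).
tau = 52359.76 us


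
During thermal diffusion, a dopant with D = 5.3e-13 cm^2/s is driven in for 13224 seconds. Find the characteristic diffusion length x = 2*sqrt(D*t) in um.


Step 1: Compute D*t = 5.3e-13 * 13224 = 7.00872e-09 cm^2
Step 2: sqrt(D*t) = 8.37181e-05 cm
Step 3: x = 2 * 8.37181e-05 cm = 1.674362e-04 cm
Step 4: Convert to um (1 cm = 1e4 um): x = 1.674 um


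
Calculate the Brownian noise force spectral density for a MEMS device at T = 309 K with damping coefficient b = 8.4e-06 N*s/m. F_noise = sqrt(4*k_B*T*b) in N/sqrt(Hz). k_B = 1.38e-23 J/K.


Step 1: Compute 4 * k_B * T * b
= 4 * 1.38e-23 * 309 * 8.4e-06
= 1.4328e-25 N^2/Hz
Step 2: F_noise = sqrt(1.4328e-25)
F_noise = 3.79e-13 N/sqrt(Hz)


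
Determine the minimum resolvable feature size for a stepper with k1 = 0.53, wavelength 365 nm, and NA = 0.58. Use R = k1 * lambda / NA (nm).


Step 1: Identify values: k1 = 0.53, lambda = 365 nm, NA = 0.58
Step 2: R = k1 * lambda / NA
R = 0.53 * 365 / 0.58
R = 333.5 nm


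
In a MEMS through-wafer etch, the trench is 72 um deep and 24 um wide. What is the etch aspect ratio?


Step 1: AR = depth / width
Step 2: AR = 72 / 24
AR = 3.0


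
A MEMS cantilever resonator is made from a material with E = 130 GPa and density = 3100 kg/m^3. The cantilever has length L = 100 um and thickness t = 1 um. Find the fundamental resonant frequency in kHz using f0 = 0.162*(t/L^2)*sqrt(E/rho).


Step 1: Convert units to SI.
t_SI = 1e-6 m, L_SI = 100e-6 m
Step 2: Calculate sqrt(E/rho).
sqrt(130e9 / 3100) = 6475.76 m/s
Step 3: Compute f0.
f0 = 0.162 * 1e-6 / (100e-6)^2 * 6475.76 = 104907.3 Hz = 104.91 kHz


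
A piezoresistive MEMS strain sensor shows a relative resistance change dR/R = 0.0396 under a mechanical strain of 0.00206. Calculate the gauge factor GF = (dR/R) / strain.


Step 1: Identify values.
dR/R = 0.0396, strain = 0.00206
Step 2: GF = (dR/R) / strain = 0.0396 / 0.00206
GF = 19.2


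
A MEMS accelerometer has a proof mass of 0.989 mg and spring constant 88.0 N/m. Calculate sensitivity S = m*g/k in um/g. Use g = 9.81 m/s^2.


Step 1: Convert mass: m = 0.989 mg = 9.89e-07 kg
Step 2: S = m * g / k = 9.89e-07 * 9.81 / 88.0
Step 3: S = 1.10e-07 m/g
Step 4: Convert to um/g: S = 0.11 um/g


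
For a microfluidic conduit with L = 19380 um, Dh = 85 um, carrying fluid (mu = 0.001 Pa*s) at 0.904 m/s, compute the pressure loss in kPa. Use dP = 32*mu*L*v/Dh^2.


Step 1: Convert to SI: L = 19380e-6 m, Dh = 85e-6 m
Step 2: dP = 32 * 0.001 * 19380e-6 * 0.904 / (85e-6)^2
Step 3: dP = 77595.11 Pa
Step 4: Convert to kPa: dP = 77.6 kPa


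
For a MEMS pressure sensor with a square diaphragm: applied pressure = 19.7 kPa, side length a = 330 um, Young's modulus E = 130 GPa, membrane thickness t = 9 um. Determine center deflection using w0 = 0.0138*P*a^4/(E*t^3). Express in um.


Step 1: Convert pressure to compatible units (E is in GPa, so P in GPa).
P = 19.7 kPa = 19.7e-6 GPa
Step 2: Compute numerator: 0.0138 * P * a^4.
a^4 = 330^4 = 11859210000
numerator = 0.0138 * 19.7e-6 * 11859210000 = 3.224e+03
Step 3: Compute denominator: E * t^3 = 130 * 9^3 = 94770
Step 4: w0 = numerator / denominator = 3.224e+03 / 94770 = 0.034 um


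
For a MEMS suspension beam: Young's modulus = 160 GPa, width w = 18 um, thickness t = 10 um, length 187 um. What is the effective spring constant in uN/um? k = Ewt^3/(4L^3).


Step 1: Convert E to consistent units (1 GPa = 1000 uN/um^2).
E = 160 GPa = 160000 uN/um^2
Step 2: Compute t^3 = 10^3 = 1000
Step 3: Compute L^3 = 187^3 = 6539203
Step 4: k = 160000 * 18 * 1000 / (4 * 6539203)
k = 110.1052 uN/um


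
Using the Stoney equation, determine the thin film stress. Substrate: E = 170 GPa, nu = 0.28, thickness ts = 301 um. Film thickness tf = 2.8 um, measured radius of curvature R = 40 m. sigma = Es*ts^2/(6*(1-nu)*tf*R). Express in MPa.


Step 1: Compute numerator: Es * ts^2 = 170 * 301^2 = 15402170 (GPa*um^2)
Step 2: Compute denominator (R in um): 6*(1-nu)*tf*R = 6*0.72*2.8*40e6 = 483840000.0 (um^2)
Step 3: sigma (GPa) = 15402170 / 483840000.0 = 3.1833e-02 GPa
Step 4: Convert to MPa (x1000): sigma = 31.8 MPa


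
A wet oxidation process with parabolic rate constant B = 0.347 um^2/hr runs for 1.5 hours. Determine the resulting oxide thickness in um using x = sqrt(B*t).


Step 1: Compute B*t = 0.347 * 1.5 = 0.5205
Step 2: x = sqrt(0.5205)
x = 0.721 um


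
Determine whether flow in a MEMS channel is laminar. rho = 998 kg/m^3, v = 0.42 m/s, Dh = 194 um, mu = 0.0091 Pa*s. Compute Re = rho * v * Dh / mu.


Step 1: Convert Dh to meters: Dh = 194e-6 m
Step 2: Re = rho * v * Dh / mu
Re = 998 * 0.42 * 194e-6 / 0.0091
Re = 8.936
Since Re = 8.936 is below ~2300, the flow is laminar.


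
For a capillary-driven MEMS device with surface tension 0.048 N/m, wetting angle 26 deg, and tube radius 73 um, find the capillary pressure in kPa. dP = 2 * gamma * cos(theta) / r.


Step 1: cos(26 deg) = 0.8988
Step 2: Convert r to m: r = 73e-6 m
Step 3: dP = 2 * 0.048 * 0.8988 / 73e-6 = 1182.0 Pa
Step 4: Convert Pa to kPa (divide by 1000).
dP = 1.18 kPa


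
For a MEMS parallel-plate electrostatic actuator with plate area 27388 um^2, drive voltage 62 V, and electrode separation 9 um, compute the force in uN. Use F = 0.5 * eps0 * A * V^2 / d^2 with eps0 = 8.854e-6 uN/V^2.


Step 1: Identify parameters.
eps0 = 8.854e-6 uN/V^2, A = 27388 um^2, V = 62 V, d = 9 um
Step 2: Compute V^2 = 62^2 = 3844
Step 3: Compute d^2 = 9^2 = 81
Step 4: F = 0.5 * 8.854e-6 * 27388 * 3844 / 81
F = 5.754 uN


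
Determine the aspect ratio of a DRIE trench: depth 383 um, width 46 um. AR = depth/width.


Step 1: AR = depth / width
Step 2: AR = 383 / 46
AR = 8.3


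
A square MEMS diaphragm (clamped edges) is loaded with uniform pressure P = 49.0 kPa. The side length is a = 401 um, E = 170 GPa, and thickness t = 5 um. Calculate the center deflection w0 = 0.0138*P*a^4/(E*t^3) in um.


Step 1: Convert pressure to compatible units (E is in GPa, so P in GPa).
P = 49.0 kPa = 49.0e-6 GPa
Step 2: Compute numerator: 0.0138 * P * a^4.
a^4 = 401^4 = 25856961601
numerator = 0.0138 * 49.0e-6 * 25856961601 = 1.74845e+04
Step 3: Compute denominator: E * t^3 = 170 * 5^3 = 21250
Step 4: w0 = numerator / denominator = 1.74845e+04 / 21250 = 0.8228 um
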